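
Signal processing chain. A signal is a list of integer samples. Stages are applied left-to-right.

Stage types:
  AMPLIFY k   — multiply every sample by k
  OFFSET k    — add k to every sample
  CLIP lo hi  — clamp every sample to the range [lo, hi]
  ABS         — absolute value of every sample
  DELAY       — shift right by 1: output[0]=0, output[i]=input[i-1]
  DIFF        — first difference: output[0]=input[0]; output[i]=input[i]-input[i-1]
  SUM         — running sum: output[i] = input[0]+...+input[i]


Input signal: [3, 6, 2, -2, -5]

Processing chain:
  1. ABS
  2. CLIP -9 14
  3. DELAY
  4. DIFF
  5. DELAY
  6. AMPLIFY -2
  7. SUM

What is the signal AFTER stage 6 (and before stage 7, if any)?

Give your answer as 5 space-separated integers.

Input: [3, 6, 2, -2, -5]
Stage 1 (ABS): |3|=3, |6|=6, |2|=2, |-2|=2, |-5|=5 -> [3, 6, 2, 2, 5]
Stage 2 (CLIP -9 14): clip(3,-9,14)=3, clip(6,-9,14)=6, clip(2,-9,14)=2, clip(2,-9,14)=2, clip(5,-9,14)=5 -> [3, 6, 2, 2, 5]
Stage 3 (DELAY): [0, 3, 6, 2, 2] = [0, 3, 6, 2, 2] -> [0, 3, 6, 2, 2]
Stage 4 (DIFF): s[0]=0, 3-0=3, 6-3=3, 2-6=-4, 2-2=0 -> [0, 3, 3, -4, 0]
Stage 5 (DELAY): [0, 0, 3, 3, -4] = [0, 0, 3, 3, -4] -> [0, 0, 3, 3, -4]
Stage 6 (AMPLIFY -2): 0*-2=0, 0*-2=0, 3*-2=-6, 3*-2=-6, -4*-2=8 -> [0, 0, -6, -6, 8]

Answer: 0 0 -6 -6 8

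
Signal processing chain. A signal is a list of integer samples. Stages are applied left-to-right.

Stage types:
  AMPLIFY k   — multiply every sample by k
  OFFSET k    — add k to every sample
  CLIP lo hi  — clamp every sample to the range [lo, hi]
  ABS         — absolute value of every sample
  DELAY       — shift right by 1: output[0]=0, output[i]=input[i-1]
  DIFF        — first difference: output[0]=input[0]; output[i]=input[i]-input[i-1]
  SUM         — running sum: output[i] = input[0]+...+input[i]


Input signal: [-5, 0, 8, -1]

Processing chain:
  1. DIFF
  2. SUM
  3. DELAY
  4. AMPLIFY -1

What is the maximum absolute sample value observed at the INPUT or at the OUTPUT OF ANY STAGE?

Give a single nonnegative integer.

Input: [-5, 0, 8, -1] (max |s|=8)
Stage 1 (DIFF): s[0]=-5, 0--5=5, 8-0=8, -1-8=-9 -> [-5, 5, 8, -9] (max |s|=9)
Stage 2 (SUM): sum[0..0]=-5, sum[0..1]=0, sum[0..2]=8, sum[0..3]=-1 -> [-5, 0, 8, -1] (max |s|=8)
Stage 3 (DELAY): [0, -5, 0, 8] = [0, -5, 0, 8] -> [0, -5, 0, 8] (max |s|=8)
Stage 4 (AMPLIFY -1): 0*-1=0, -5*-1=5, 0*-1=0, 8*-1=-8 -> [0, 5, 0, -8] (max |s|=8)
Overall max amplitude: 9

Answer: 9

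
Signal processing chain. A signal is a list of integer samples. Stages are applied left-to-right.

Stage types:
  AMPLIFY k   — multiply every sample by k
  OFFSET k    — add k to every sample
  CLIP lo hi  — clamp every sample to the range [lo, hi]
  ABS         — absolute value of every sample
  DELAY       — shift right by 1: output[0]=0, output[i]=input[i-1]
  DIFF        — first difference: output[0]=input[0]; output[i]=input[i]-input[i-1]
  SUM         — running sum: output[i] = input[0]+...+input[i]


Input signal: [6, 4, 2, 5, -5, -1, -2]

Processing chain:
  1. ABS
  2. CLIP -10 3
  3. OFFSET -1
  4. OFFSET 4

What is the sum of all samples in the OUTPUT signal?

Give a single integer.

Answer: 38

Derivation:
Input: [6, 4, 2, 5, -5, -1, -2]
Stage 1 (ABS): |6|=6, |4|=4, |2|=2, |5|=5, |-5|=5, |-1|=1, |-2|=2 -> [6, 4, 2, 5, 5, 1, 2]
Stage 2 (CLIP -10 3): clip(6,-10,3)=3, clip(4,-10,3)=3, clip(2,-10,3)=2, clip(5,-10,3)=3, clip(5,-10,3)=3, clip(1,-10,3)=1, clip(2,-10,3)=2 -> [3, 3, 2, 3, 3, 1, 2]
Stage 3 (OFFSET -1): 3+-1=2, 3+-1=2, 2+-1=1, 3+-1=2, 3+-1=2, 1+-1=0, 2+-1=1 -> [2, 2, 1, 2, 2, 0, 1]
Stage 4 (OFFSET 4): 2+4=6, 2+4=6, 1+4=5, 2+4=6, 2+4=6, 0+4=4, 1+4=5 -> [6, 6, 5, 6, 6, 4, 5]
Output sum: 38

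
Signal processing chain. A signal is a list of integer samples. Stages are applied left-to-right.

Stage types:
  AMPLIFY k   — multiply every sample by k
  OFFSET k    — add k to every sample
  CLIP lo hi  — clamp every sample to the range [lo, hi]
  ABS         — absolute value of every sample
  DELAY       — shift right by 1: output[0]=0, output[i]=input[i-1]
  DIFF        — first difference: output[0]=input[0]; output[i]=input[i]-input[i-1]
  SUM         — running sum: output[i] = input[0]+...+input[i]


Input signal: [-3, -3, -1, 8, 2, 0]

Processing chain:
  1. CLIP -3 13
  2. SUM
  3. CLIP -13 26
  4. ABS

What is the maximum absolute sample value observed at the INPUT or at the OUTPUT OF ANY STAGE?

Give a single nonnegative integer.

Answer: 8

Derivation:
Input: [-3, -3, -1, 8, 2, 0] (max |s|=8)
Stage 1 (CLIP -3 13): clip(-3,-3,13)=-3, clip(-3,-3,13)=-3, clip(-1,-3,13)=-1, clip(8,-3,13)=8, clip(2,-3,13)=2, clip(0,-3,13)=0 -> [-3, -3, -1, 8, 2, 0] (max |s|=8)
Stage 2 (SUM): sum[0..0]=-3, sum[0..1]=-6, sum[0..2]=-7, sum[0..3]=1, sum[0..4]=3, sum[0..5]=3 -> [-3, -6, -7, 1, 3, 3] (max |s|=7)
Stage 3 (CLIP -13 26): clip(-3,-13,26)=-3, clip(-6,-13,26)=-6, clip(-7,-13,26)=-7, clip(1,-13,26)=1, clip(3,-13,26)=3, clip(3,-13,26)=3 -> [-3, -6, -7, 1, 3, 3] (max |s|=7)
Stage 4 (ABS): |-3|=3, |-6|=6, |-7|=7, |1|=1, |3|=3, |3|=3 -> [3, 6, 7, 1, 3, 3] (max |s|=7)
Overall max amplitude: 8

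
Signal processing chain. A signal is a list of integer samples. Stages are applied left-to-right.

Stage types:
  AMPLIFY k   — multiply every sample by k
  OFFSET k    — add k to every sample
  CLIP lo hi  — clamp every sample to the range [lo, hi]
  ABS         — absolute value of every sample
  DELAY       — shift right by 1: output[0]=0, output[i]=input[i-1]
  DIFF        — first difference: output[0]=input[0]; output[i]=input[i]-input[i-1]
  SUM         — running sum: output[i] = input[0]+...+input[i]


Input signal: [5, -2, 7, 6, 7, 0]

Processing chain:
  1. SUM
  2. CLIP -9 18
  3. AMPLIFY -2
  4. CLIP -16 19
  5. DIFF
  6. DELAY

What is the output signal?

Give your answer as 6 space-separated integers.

Input: [5, -2, 7, 6, 7, 0]
Stage 1 (SUM): sum[0..0]=5, sum[0..1]=3, sum[0..2]=10, sum[0..3]=16, sum[0..4]=23, sum[0..5]=23 -> [5, 3, 10, 16, 23, 23]
Stage 2 (CLIP -9 18): clip(5,-9,18)=5, clip(3,-9,18)=3, clip(10,-9,18)=10, clip(16,-9,18)=16, clip(23,-9,18)=18, clip(23,-9,18)=18 -> [5, 3, 10, 16, 18, 18]
Stage 3 (AMPLIFY -2): 5*-2=-10, 3*-2=-6, 10*-2=-20, 16*-2=-32, 18*-2=-36, 18*-2=-36 -> [-10, -6, -20, -32, -36, -36]
Stage 4 (CLIP -16 19): clip(-10,-16,19)=-10, clip(-6,-16,19)=-6, clip(-20,-16,19)=-16, clip(-32,-16,19)=-16, clip(-36,-16,19)=-16, clip(-36,-16,19)=-16 -> [-10, -6, -16, -16, -16, -16]
Stage 5 (DIFF): s[0]=-10, -6--10=4, -16--6=-10, -16--16=0, -16--16=0, -16--16=0 -> [-10, 4, -10, 0, 0, 0]
Stage 6 (DELAY): [0, -10, 4, -10, 0, 0] = [0, -10, 4, -10, 0, 0] -> [0, -10, 4, -10, 0, 0]

Answer: 0 -10 4 -10 0 0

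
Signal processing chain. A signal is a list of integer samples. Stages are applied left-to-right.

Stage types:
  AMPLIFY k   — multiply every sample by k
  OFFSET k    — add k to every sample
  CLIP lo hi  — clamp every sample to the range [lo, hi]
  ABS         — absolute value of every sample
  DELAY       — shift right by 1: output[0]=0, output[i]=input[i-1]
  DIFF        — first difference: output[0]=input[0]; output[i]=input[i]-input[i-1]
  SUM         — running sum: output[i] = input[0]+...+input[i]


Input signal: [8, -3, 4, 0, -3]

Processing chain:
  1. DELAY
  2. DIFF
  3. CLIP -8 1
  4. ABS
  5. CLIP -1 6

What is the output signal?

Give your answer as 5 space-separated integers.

Answer: 0 1 6 1 4

Derivation:
Input: [8, -3, 4, 0, -3]
Stage 1 (DELAY): [0, 8, -3, 4, 0] = [0, 8, -3, 4, 0] -> [0, 8, -3, 4, 0]
Stage 2 (DIFF): s[0]=0, 8-0=8, -3-8=-11, 4--3=7, 0-4=-4 -> [0, 8, -11, 7, -4]
Stage 3 (CLIP -8 1): clip(0,-8,1)=0, clip(8,-8,1)=1, clip(-11,-8,1)=-8, clip(7,-8,1)=1, clip(-4,-8,1)=-4 -> [0, 1, -8, 1, -4]
Stage 4 (ABS): |0|=0, |1|=1, |-8|=8, |1|=1, |-4|=4 -> [0, 1, 8, 1, 4]
Stage 5 (CLIP -1 6): clip(0,-1,6)=0, clip(1,-1,6)=1, clip(8,-1,6)=6, clip(1,-1,6)=1, clip(4,-1,6)=4 -> [0, 1, 6, 1, 4]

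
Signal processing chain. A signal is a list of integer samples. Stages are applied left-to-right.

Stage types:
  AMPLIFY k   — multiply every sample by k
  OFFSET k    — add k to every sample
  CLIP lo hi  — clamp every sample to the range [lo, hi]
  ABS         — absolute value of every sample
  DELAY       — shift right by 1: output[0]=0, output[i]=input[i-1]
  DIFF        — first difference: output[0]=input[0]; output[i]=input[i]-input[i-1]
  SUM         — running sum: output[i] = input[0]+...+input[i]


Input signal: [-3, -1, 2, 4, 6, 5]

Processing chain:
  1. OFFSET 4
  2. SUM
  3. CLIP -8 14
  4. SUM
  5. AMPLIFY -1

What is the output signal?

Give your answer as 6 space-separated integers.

Answer: -1 -5 -15 -29 -43 -57

Derivation:
Input: [-3, -1, 2, 4, 6, 5]
Stage 1 (OFFSET 4): -3+4=1, -1+4=3, 2+4=6, 4+4=8, 6+4=10, 5+4=9 -> [1, 3, 6, 8, 10, 9]
Stage 2 (SUM): sum[0..0]=1, sum[0..1]=4, sum[0..2]=10, sum[0..3]=18, sum[0..4]=28, sum[0..5]=37 -> [1, 4, 10, 18, 28, 37]
Stage 3 (CLIP -8 14): clip(1,-8,14)=1, clip(4,-8,14)=4, clip(10,-8,14)=10, clip(18,-8,14)=14, clip(28,-8,14)=14, clip(37,-8,14)=14 -> [1, 4, 10, 14, 14, 14]
Stage 4 (SUM): sum[0..0]=1, sum[0..1]=5, sum[0..2]=15, sum[0..3]=29, sum[0..4]=43, sum[0..5]=57 -> [1, 5, 15, 29, 43, 57]
Stage 5 (AMPLIFY -1): 1*-1=-1, 5*-1=-5, 15*-1=-15, 29*-1=-29, 43*-1=-43, 57*-1=-57 -> [-1, -5, -15, -29, -43, -57]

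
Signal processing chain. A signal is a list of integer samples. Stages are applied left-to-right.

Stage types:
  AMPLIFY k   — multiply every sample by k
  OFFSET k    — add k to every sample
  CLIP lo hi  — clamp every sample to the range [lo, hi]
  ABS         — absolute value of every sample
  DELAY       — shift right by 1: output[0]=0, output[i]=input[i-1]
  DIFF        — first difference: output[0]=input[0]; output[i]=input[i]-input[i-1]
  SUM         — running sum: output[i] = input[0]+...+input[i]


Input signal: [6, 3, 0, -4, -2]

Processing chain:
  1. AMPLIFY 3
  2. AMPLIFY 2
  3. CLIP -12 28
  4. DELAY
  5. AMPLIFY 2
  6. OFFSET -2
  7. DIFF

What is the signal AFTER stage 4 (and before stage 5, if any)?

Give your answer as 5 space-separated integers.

Input: [6, 3, 0, -4, -2]
Stage 1 (AMPLIFY 3): 6*3=18, 3*3=9, 0*3=0, -4*3=-12, -2*3=-6 -> [18, 9, 0, -12, -6]
Stage 2 (AMPLIFY 2): 18*2=36, 9*2=18, 0*2=0, -12*2=-24, -6*2=-12 -> [36, 18, 0, -24, -12]
Stage 3 (CLIP -12 28): clip(36,-12,28)=28, clip(18,-12,28)=18, clip(0,-12,28)=0, clip(-24,-12,28)=-12, clip(-12,-12,28)=-12 -> [28, 18, 0, -12, -12]
Stage 4 (DELAY): [0, 28, 18, 0, -12] = [0, 28, 18, 0, -12] -> [0, 28, 18, 0, -12]

Answer: 0 28 18 0 -12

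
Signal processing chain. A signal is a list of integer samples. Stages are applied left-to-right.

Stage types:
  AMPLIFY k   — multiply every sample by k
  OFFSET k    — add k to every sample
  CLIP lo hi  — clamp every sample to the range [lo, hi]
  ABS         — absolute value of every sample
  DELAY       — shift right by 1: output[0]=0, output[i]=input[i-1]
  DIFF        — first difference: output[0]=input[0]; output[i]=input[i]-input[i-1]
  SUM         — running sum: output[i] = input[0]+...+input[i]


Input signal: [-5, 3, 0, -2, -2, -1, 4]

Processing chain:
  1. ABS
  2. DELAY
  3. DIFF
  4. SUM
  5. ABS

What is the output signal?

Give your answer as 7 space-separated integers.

Input: [-5, 3, 0, -2, -2, -1, 4]
Stage 1 (ABS): |-5|=5, |3|=3, |0|=0, |-2|=2, |-2|=2, |-1|=1, |4|=4 -> [5, 3, 0, 2, 2, 1, 4]
Stage 2 (DELAY): [0, 5, 3, 0, 2, 2, 1] = [0, 5, 3, 0, 2, 2, 1] -> [0, 5, 3, 0, 2, 2, 1]
Stage 3 (DIFF): s[0]=0, 5-0=5, 3-5=-2, 0-3=-3, 2-0=2, 2-2=0, 1-2=-1 -> [0, 5, -2, -3, 2, 0, -1]
Stage 4 (SUM): sum[0..0]=0, sum[0..1]=5, sum[0..2]=3, sum[0..3]=0, sum[0..4]=2, sum[0..5]=2, sum[0..6]=1 -> [0, 5, 3, 0, 2, 2, 1]
Stage 5 (ABS): |0|=0, |5|=5, |3|=3, |0|=0, |2|=2, |2|=2, |1|=1 -> [0, 5, 3, 0, 2, 2, 1]

Answer: 0 5 3 0 2 2 1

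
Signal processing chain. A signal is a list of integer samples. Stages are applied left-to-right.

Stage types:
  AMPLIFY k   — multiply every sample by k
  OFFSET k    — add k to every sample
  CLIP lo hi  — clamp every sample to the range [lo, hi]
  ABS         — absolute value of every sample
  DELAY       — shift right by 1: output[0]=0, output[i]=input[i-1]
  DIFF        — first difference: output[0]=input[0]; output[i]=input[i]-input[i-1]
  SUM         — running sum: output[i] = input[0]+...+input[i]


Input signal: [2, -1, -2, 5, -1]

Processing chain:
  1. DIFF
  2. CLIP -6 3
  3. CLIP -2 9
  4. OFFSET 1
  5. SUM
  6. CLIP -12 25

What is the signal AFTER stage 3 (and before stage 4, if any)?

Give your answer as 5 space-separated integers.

Answer: 2 -2 -1 3 -2

Derivation:
Input: [2, -1, -2, 5, -1]
Stage 1 (DIFF): s[0]=2, -1-2=-3, -2--1=-1, 5--2=7, -1-5=-6 -> [2, -3, -1, 7, -6]
Stage 2 (CLIP -6 3): clip(2,-6,3)=2, clip(-3,-6,3)=-3, clip(-1,-6,3)=-1, clip(7,-6,3)=3, clip(-6,-6,3)=-6 -> [2, -3, -1, 3, -6]
Stage 3 (CLIP -2 9): clip(2,-2,9)=2, clip(-3,-2,9)=-2, clip(-1,-2,9)=-1, clip(3,-2,9)=3, clip(-6,-2,9)=-2 -> [2, -2, -1, 3, -2]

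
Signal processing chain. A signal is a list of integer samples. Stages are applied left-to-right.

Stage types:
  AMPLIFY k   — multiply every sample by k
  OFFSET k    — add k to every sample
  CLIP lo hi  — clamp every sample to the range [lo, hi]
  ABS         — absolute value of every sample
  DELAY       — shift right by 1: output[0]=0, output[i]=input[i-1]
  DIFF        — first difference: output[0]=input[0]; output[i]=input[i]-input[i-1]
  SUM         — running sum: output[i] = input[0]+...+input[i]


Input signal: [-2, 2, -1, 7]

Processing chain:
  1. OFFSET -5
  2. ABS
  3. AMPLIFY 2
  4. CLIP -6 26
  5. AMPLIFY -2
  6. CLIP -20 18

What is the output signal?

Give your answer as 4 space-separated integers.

Answer: -20 -12 -20 -8

Derivation:
Input: [-2, 2, -1, 7]
Stage 1 (OFFSET -5): -2+-5=-7, 2+-5=-3, -1+-5=-6, 7+-5=2 -> [-7, -3, -6, 2]
Stage 2 (ABS): |-7|=7, |-3|=3, |-6|=6, |2|=2 -> [7, 3, 6, 2]
Stage 3 (AMPLIFY 2): 7*2=14, 3*2=6, 6*2=12, 2*2=4 -> [14, 6, 12, 4]
Stage 4 (CLIP -6 26): clip(14,-6,26)=14, clip(6,-6,26)=6, clip(12,-6,26)=12, clip(4,-6,26)=4 -> [14, 6, 12, 4]
Stage 5 (AMPLIFY -2): 14*-2=-28, 6*-2=-12, 12*-2=-24, 4*-2=-8 -> [-28, -12, -24, -8]
Stage 6 (CLIP -20 18): clip(-28,-20,18)=-20, clip(-12,-20,18)=-12, clip(-24,-20,18)=-20, clip(-8,-20,18)=-8 -> [-20, -12, -20, -8]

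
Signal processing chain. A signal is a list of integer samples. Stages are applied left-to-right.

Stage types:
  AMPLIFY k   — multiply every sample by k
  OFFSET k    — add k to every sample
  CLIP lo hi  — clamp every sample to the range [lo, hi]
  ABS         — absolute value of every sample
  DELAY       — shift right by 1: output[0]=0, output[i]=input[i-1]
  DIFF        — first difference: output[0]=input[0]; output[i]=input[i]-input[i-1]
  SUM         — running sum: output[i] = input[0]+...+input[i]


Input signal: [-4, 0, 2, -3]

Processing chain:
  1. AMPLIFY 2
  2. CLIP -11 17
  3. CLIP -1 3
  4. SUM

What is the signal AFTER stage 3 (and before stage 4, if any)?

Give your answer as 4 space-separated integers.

Input: [-4, 0, 2, -3]
Stage 1 (AMPLIFY 2): -4*2=-8, 0*2=0, 2*2=4, -3*2=-6 -> [-8, 0, 4, -6]
Stage 2 (CLIP -11 17): clip(-8,-11,17)=-8, clip(0,-11,17)=0, clip(4,-11,17)=4, clip(-6,-11,17)=-6 -> [-8, 0, 4, -6]
Stage 3 (CLIP -1 3): clip(-8,-1,3)=-1, clip(0,-1,3)=0, clip(4,-1,3)=3, clip(-6,-1,3)=-1 -> [-1, 0, 3, -1]

Answer: -1 0 3 -1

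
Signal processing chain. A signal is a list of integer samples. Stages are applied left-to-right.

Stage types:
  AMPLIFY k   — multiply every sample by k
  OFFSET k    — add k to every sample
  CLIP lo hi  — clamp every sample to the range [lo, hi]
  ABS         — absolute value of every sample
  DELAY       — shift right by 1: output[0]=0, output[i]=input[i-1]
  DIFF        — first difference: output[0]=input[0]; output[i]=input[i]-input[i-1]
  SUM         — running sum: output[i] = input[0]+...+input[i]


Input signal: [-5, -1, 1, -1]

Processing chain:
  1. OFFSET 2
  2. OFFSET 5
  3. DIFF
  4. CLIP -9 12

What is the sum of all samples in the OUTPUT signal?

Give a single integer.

Answer: 6

Derivation:
Input: [-5, -1, 1, -1]
Stage 1 (OFFSET 2): -5+2=-3, -1+2=1, 1+2=3, -1+2=1 -> [-3, 1, 3, 1]
Stage 2 (OFFSET 5): -3+5=2, 1+5=6, 3+5=8, 1+5=6 -> [2, 6, 8, 6]
Stage 3 (DIFF): s[0]=2, 6-2=4, 8-6=2, 6-8=-2 -> [2, 4, 2, -2]
Stage 4 (CLIP -9 12): clip(2,-9,12)=2, clip(4,-9,12)=4, clip(2,-9,12)=2, clip(-2,-9,12)=-2 -> [2, 4, 2, -2]
Output sum: 6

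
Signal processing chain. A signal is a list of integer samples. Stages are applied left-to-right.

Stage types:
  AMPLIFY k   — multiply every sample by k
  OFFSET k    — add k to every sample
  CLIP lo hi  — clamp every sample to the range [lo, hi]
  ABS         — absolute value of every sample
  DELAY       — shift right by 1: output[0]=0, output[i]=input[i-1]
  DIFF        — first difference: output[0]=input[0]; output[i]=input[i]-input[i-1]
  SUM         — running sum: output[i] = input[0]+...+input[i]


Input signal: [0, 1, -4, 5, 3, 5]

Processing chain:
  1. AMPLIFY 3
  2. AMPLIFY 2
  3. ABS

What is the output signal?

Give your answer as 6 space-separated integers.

Input: [0, 1, -4, 5, 3, 5]
Stage 1 (AMPLIFY 3): 0*3=0, 1*3=3, -4*3=-12, 5*3=15, 3*3=9, 5*3=15 -> [0, 3, -12, 15, 9, 15]
Stage 2 (AMPLIFY 2): 0*2=0, 3*2=6, -12*2=-24, 15*2=30, 9*2=18, 15*2=30 -> [0, 6, -24, 30, 18, 30]
Stage 3 (ABS): |0|=0, |6|=6, |-24|=24, |30|=30, |18|=18, |30|=30 -> [0, 6, 24, 30, 18, 30]

Answer: 0 6 24 30 18 30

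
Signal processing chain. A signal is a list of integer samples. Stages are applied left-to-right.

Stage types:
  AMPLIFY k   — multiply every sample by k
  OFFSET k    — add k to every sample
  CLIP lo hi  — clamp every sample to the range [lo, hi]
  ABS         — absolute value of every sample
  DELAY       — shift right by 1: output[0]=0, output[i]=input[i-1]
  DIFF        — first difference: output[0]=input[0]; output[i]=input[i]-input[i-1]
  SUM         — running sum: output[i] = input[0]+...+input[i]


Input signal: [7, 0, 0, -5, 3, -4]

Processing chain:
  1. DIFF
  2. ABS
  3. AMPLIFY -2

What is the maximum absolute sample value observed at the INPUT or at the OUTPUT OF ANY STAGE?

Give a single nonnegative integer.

Answer: 16

Derivation:
Input: [7, 0, 0, -5, 3, -4] (max |s|=7)
Stage 1 (DIFF): s[0]=7, 0-7=-7, 0-0=0, -5-0=-5, 3--5=8, -4-3=-7 -> [7, -7, 0, -5, 8, -7] (max |s|=8)
Stage 2 (ABS): |7|=7, |-7|=7, |0|=0, |-5|=5, |8|=8, |-7|=7 -> [7, 7, 0, 5, 8, 7] (max |s|=8)
Stage 3 (AMPLIFY -2): 7*-2=-14, 7*-2=-14, 0*-2=0, 5*-2=-10, 8*-2=-16, 7*-2=-14 -> [-14, -14, 0, -10, -16, -14] (max |s|=16)
Overall max amplitude: 16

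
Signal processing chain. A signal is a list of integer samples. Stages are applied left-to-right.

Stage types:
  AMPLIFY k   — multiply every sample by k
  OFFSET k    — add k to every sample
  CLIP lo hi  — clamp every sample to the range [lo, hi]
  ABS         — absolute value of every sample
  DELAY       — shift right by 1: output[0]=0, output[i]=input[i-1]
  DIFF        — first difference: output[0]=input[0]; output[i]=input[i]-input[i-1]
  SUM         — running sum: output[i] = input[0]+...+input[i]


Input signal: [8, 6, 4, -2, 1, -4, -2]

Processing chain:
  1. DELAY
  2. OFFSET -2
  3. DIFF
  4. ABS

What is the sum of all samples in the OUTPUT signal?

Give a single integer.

Answer: 28

Derivation:
Input: [8, 6, 4, -2, 1, -4, -2]
Stage 1 (DELAY): [0, 8, 6, 4, -2, 1, -4] = [0, 8, 6, 4, -2, 1, -4] -> [0, 8, 6, 4, -2, 1, -4]
Stage 2 (OFFSET -2): 0+-2=-2, 8+-2=6, 6+-2=4, 4+-2=2, -2+-2=-4, 1+-2=-1, -4+-2=-6 -> [-2, 6, 4, 2, -4, -1, -6]
Stage 3 (DIFF): s[0]=-2, 6--2=8, 4-6=-2, 2-4=-2, -4-2=-6, -1--4=3, -6--1=-5 -> [-2, 8, -2, -2, -6, 3, -5]
Stage 4 (ABS): |-2|=2, |8|=8, |-2|=2, |-2|=2, |-6|=6, |3|=3, |-5|=5 -> [2, 8, 2, 2, 6, 3, 5]
Output sum: 28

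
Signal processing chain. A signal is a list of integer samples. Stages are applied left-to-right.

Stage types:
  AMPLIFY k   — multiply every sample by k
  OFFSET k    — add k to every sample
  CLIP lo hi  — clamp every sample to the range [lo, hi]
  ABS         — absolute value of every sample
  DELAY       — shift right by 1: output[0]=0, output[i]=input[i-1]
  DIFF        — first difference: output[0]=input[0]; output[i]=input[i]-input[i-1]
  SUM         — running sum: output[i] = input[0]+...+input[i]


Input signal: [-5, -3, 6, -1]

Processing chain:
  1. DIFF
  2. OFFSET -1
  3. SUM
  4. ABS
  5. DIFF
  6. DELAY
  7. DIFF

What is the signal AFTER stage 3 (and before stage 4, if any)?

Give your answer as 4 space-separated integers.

Input: [-5, -3, 6, -1]
Stage 1 (DIFF): s[0]=-5, -3--5=2, 6--3=9, -1-6=-7 -> [-5, 2, 9, -7]
Stage 2 (OFFSET -1): -5+-1=-6, 2+-1=1, 9+-1=8, -7+-1=-8 -> [-6, 1, 8, -8]
Stage 3 (SUM): sum[0..0]=-6, sum[0..1]=-5, sum[0..2]=3, sum[0..3]=-5 -> [-6, -5, 3, -5]

Answer: -6 -5 3 -5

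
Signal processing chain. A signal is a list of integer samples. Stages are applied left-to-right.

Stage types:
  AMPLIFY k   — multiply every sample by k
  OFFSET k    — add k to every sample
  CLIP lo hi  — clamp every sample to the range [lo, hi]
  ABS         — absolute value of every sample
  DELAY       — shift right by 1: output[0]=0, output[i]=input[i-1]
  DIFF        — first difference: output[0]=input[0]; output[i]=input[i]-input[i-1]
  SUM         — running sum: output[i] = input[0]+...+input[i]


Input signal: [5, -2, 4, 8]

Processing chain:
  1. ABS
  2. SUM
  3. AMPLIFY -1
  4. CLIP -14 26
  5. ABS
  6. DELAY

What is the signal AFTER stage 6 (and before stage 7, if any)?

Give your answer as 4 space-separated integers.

Answer: 0 5 7 11

Derivation:
Input: [5, -2, 4, 8]
Stage 1 (ABS): |5|=5, |-2|=2, |4|=4, |8|=8 -> [5, 2, 4, 8]
Stage 2 (SUM): sum[0..0]=5, sum[0..1]=7, sum[0..2]=11, sum[0..3]=19 -> [5, 7, 11, 19]
Stage 3 (AMPLIFY -1): 5*-1=-5, 7*-1=-7, 11*-1=-11, 19*-1=-19 -> [-5, -7, -11, -19]
Stage 4 (CLIP -14 26): clip(-5,-14,26)=-5, clip(-7,-14,26)=-7, clip(-11,-14,26)=-11, clip(-19,-14,26)=-14 -> [-5, -7, -11, -14]
Stage 5 (ABS): |-5|=5, |-7|=7, |-11|=11, |-14|=14 -> [5, 7, 11, 14]
Stage 6 (DELAY): [0, 5, 7, 11] = [0, 5, 7, 11] -> [0, 5, 7, 11]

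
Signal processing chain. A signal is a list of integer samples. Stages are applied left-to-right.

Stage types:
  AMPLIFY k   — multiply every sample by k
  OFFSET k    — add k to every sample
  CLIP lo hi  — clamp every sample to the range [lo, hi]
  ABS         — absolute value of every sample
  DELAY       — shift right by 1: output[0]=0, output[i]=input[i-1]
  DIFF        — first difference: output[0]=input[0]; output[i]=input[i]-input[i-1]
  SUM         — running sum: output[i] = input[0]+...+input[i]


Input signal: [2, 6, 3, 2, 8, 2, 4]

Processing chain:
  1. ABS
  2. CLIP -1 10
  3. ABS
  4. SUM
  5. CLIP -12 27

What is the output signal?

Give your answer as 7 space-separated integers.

Input: [2, 6, 3, 2, 8, 2, 4]
Stage 1 (ABS): |2|=2, |6|=6, |3|=3, |2|=2, |8|=8, |2|=2, |4|=4 -> [2, 6, 3, 2, 8, 2, 4]
Stage 2 (CLIP -1 10): clip(2,-1,10)=2, clip(6,-1,10)=6, clip(3,-1,10)=3, clip(2,-1,10)=2, clip(8,-1,10)=8, clip(2,-1,10)=2, clip(4,-1,10)=4 -> [2, 6, 3, 2, 8, 2, 4]
Stage 3 (ABS): |2|=2, |6|=6, |3|=3, |2|=2, |8|=8, |2|=2, |4|=4 -> [2, 6, 3, 2, 8, 2, 4]
Stage 4 (SUM): sum[0..0]=2, sum[0..1]=8, sum[0..2]=11, sum[0..3]=13, sum[0..4]=21, sum[0..5]=23, sum[0..6]=27 -> [2, 8, 11, 13, 21, 23, 27]
Stage 5 (CLIP -12 27): clip(2,-12,27)=2, clip(8,-12,27)=8, clip(11,-12,27)=11, clip(13,-12,27)=13, clip(21,-12,27)=21, clip(23,-12,27)=23, clip(27,-12,27)=27 -> [2, 8, 11, 13, 21, 23, 27]

Answer: 2 8 11 13 21 23 27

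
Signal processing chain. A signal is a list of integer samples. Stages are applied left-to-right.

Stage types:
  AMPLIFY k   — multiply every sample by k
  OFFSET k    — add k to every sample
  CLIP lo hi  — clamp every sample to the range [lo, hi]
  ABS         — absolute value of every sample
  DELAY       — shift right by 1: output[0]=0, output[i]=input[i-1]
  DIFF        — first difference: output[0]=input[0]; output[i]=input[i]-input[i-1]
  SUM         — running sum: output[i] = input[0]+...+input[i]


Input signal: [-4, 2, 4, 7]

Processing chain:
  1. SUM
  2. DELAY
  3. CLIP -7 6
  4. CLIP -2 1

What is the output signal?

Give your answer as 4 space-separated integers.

Input: [-4, 2, 4, 7]
Stage 1 (SUM): sum[0..0]=-4, sum[0..1]=-2, sum[0..2]=2, sum[0..3]=9 -> [-4, -2, 2, 9]
Stage 2 (DELAY): [0, -4, -2, 2] = [0, -4, -2, 2] -> [0, -4, -2, 2]
Stage 3 (CLIP -7 6): clip(0,-7,6)=0, clip(-4,-7,6)=-4, clip(-2,-7,6)=-2, clip(2,-7,6)=2 -> [0, -4, -2, 2]
Stage 4 (CLIP -2 1): clip(0,-2,1)=0, clip(-4,-2,1)=-2, clip(-2,-2,1)=-2, clip(2,-2,1)=1 -> [0, -2, -2, 1]

Answer: 0 -2 -2 1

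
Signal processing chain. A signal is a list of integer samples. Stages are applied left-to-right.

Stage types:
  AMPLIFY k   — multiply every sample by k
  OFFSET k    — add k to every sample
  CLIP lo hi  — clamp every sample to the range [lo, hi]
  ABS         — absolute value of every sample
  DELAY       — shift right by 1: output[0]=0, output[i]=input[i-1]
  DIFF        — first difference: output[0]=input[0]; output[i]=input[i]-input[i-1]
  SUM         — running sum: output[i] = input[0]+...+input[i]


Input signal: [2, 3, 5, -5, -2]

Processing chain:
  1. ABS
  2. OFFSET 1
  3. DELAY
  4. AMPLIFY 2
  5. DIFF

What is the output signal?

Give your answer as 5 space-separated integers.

Answer: 0 6 2 4 0

Derivation:
Input: [2, 3, 5, -5, -2]
Stage 1 (ABS): |2|=2, |3|=3, |5|=5, |-5|=5, |-2|=2 -> [2, 3, 5, 5, 2]
Stage 2 (OFFSET 1): 2+1=3, 3+1=4, 5+1=6, 5+1=6, 2+1=3 -> [3, 4, 6, 6, 3]
Stage 3 (DELAY): [0, 3, 4, 6, 6] = [0, 3, 4, 6, 6] -> [0, 3, 4, 6, 6]
Stage 4 (AMPLIFY 2): 0*2=0, 3*2=6, 4*2=8, 6*2=12, 6*2=12 -> [0, 6, 8, 12, 12]
Stage 5 (DIFF): s[0]=0, 6-0=6, 8-6=2, 12-8=4, 12-12=0 -> [0, 6, 2, 4, 0]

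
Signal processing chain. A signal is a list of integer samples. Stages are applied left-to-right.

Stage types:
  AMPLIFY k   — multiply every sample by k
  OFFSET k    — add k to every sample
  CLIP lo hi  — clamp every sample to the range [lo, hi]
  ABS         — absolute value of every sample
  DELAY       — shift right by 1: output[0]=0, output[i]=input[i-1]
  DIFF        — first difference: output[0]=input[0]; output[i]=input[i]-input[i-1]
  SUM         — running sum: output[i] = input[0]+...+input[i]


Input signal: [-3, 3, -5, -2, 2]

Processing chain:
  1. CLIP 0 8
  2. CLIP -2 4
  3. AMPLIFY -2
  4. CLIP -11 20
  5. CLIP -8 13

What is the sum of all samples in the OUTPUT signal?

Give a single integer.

Input: [-3, 3, -5, -2, 2]
Stage 1 (CLIP 0 8): clip(-3,0,8)=0, clip(3,0,8)=3, clip(-5,0,8)=0, clip(-2,0,8)=0, clip(2,0,8)=2 -> [0, 3, 0, 0, 2]
Stage 2 (CLIP -2 4): clip(0,-2,4)=0, clip(3,-2,4)=3, clip(0,-2,4)=0, clip(0,-2,4)=0, clip(2,-2,4)=2 -> [0, 3, 0, 0, 2]
Stage 3 (AMPLIFY -2): 0*-2=0, 3*-2=-6, 0*-2=0, 0*-2=0, 2*-2=-4 -> [0, -6, 0, 0, -4]
Stage 4 (CLIP -11 20): clip(0,-11,20)=0, clip(-6,-11,20)=-6, clip(0,-11,20)=0, clip(0,-11,20)=0, clip(-4,-11,20)=-4 -> [0, -6, 0, 0, -4]
Stage 5 (CLIP -8 13): clip(0,-8,13)=0, clip(-6,-8,13)=-6, clip(0,-8,13)=0, clip(0,-8,13)=0, clip(-4,-8,13)=-4 -> [0, -6, 0, 0, -4]
Output sum: -10

Answer: -10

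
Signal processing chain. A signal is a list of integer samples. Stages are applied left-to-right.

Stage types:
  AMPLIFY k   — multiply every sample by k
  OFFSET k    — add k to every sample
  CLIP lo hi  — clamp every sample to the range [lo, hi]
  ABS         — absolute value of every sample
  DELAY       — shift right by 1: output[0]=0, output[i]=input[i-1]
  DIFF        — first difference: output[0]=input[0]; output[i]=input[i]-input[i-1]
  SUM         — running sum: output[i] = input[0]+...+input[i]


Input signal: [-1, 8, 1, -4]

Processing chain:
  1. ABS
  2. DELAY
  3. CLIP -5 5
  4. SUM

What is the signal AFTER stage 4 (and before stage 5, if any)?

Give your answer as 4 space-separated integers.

Input: [-1, 8, 1, -4]
Stage 1 (ABS): |-1|=1, |8|=8, |1|=1, |-4|=4 -> [1, 8, 1, 4]
Stage 2 (DELAY): [0, 1, 8, 1] = [0, 1, 8, 1] -> [0, 1, 8, 1]
Stage 3 (CLIP -5 5): clip(0,-5,5)=0, clip(1,-5,5)=1, clip(8,-5,5)=5, clip(1,-5,5)=1 -> [0, 1, 5, 1]
Stage 4 (SUM): sum[0..0]=0, sum[0..1]=1, sum[0..2]=6, sum[0..3]=7 -> [0, 1, 6, 7]

Answer: 0 1 6 7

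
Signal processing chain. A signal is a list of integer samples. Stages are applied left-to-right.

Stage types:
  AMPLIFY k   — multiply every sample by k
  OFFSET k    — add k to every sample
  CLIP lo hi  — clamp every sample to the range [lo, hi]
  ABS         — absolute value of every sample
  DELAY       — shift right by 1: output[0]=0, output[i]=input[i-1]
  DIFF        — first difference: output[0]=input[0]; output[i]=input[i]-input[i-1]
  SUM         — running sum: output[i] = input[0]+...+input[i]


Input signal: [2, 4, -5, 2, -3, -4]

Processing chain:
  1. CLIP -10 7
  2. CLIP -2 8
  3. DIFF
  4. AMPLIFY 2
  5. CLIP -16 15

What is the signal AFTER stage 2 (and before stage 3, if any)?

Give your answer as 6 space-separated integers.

Answer: 2 4 -2 2 -2 -2

Derivation:
Input: [2, 4, -5, 2, -3, -4]
Stage 1 (CLIP -10 7): clip(2,-10,7)=2, clip(4,-10,7)=4, clip(-5,-10,7)=-5, clip(2,-10,7)=2, clip(-3,-10,7)=-3, clip(-4,-10,7)=-4 -> [2, 4, -5, 2, -3, -4]
Stage 2 (CLIP -2 8): clip(2,-2,8)=2, clip(4,-2,8)=4, clip(-5,-2,8)=-2, clip(2,-2,8)=2, clip(-3,-2,8)=-2, clip(-4,-2,8)=-2 -> [2, 4, -2, 2, -2, -2]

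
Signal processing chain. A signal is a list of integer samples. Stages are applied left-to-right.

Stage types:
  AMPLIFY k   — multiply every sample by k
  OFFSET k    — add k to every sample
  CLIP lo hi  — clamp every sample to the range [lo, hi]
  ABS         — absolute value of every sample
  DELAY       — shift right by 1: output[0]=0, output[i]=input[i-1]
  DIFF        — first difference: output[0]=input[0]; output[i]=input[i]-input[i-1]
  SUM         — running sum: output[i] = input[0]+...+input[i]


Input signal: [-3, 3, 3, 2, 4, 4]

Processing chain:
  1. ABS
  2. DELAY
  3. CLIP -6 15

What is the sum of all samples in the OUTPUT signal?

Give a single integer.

Input: [-3, 3, 3, 2, 4, 4]
Stage 1 (ABS): |-3|=3, |3|=3, |3|=3, |2|=2, |4|=4, |4|=4 -> [3, 3, 3, 2, 4, 4]
Stage 2 (DELAY): [0, 3, 3, 3, 2, 4] = [0, 3, 3, 3, 2, 4] -> [0, 3, 3, 3, 2, 4]
Stage 3 (CLIP -6 15): clip(0,-6,15)=0, clip(3,-6,15)=3, clip(3,-6,15)=3, clip(3,-6,15)=3, clip(2,-6,15)=2, clip(4,-6,15)=4 -> [0, 3, 3, 3, 2, 4]
Output sum: 15

Answer: 15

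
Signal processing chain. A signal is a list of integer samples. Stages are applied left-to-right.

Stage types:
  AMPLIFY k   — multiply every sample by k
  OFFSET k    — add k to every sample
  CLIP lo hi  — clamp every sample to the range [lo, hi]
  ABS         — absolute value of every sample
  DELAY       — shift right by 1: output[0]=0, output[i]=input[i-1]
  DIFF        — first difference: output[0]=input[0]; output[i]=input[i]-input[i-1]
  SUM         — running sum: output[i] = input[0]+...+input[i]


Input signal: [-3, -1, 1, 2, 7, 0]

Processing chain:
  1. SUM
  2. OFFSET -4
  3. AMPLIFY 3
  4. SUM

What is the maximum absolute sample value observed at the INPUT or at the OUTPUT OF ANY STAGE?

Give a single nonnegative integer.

Input: [-3, -1, 1, 2, 7, 0] (max |s|=7)
Stage 1 (SUM): sum[0..0]=-3, sum[0..1]=-4, sum[0..2]=-3, sum[0..3]=-1, sum[0..4]=6, sum[0..5]=6 -> [-3, -4, -3, -1, 6, 6] (max |s|=6)
Stage 2 (OFFSET -4): -3+-4=-7, -4+-4=-8, -3+-4=-7, -1+-4=-5, 6+-4=2, 6+-4=2 -> [-7, -8, -7, -5, 2, 2] (max |s|=8)
Stage 3 (AMPLIFY 3): -7*3=-21, -8*3=-24, -7*3=-21, -5*3=-15, 2*3=6, 2*3=6 -> [-21, -24, -21, -15, 6, 6] (max |s|=24)
Stage 4 (SUM): sum[0..0]=-21, sum[0..1]=-45, sum[0..2]=-66, sum[0..3]=-81, sum[0..4]=-75, sum[0..5]=-69 -> [-21, -45, -66, -81, -75, -69] (max |s|=81)
Overall max amplitude: 81

Answer: 81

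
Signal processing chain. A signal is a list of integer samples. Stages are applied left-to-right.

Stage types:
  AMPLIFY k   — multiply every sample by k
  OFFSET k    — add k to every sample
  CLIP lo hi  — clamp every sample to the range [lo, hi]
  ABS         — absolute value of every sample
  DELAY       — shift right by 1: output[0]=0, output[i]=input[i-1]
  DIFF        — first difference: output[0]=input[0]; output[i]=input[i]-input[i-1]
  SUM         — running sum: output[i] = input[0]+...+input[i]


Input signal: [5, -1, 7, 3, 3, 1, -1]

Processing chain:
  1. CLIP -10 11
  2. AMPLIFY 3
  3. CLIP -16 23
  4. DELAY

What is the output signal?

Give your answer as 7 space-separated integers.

Answer: 0 15 -3 21 9 9 3

Derivation:
Input: [5, -1, 7, 3, 3, 1, -1]
Stage 1 (CLIP -10 11): clip(5,-10,11)=5, clip(-1,-10,11)=-1, clip(7,-10,11)=7, clip(3,-10,11)=3, clip(3,-10,11)=3, clip(1,-10,11)=1, clip(-1,-10,11)=-1 -> [5, -1, 7, 3, 3, 1, -1]
Stage 2 (AMPLIFY 3): 5*3=15, -1*3=-3, 7*3=21, 3*3=9, 3*3=9, 1*3=3, -1*3=-3 -> [15, -3, 21, 9, 9, 3, -3]
Stage 3 (CLIP -16 23): clip(15,-16,23)=15, clip(-3,-16,23)=-3, clip(21,-16,23)=21, clip(9,-16,23)=9, clip(9,-16,23)=9, clip(3,-16,23)=3, clip(-3,-16,23)=-3 -> [15, -3, 21, 9, 9, 3, -3]
Stage 4 (DELAY): [0, 15, -3, 21, 9, 9, 3] = [0, 15, -3, 21, 9, 9, 3] -> [0, 15, -3, 21, 9, 9, 3]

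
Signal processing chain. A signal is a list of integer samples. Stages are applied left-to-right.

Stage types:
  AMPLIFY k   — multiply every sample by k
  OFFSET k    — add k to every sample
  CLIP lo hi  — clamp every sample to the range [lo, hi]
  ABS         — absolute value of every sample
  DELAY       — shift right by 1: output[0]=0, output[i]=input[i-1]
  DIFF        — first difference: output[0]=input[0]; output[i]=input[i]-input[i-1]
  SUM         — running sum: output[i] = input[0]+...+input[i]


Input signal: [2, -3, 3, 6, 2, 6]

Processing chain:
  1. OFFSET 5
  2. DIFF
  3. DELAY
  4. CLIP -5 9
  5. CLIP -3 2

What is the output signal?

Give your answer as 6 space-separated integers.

Answer: 0 2 -3 2 2 -3

Derivation:
Input: [2, -3, 3, 6, 2, 6]
Stage 1 (OFFSET 5): 2+5=7, -3+5=2, 3+5=8, 6+5=11, 2+5=7, 6+5=11 -> [7, 2, 8, 11, 7, 11]
Stage 2 (DIFF): s[0]=7, 2-7=-5, 8-2=6, 11-8=3, 7-11=-4, 11-7=4 -> [7, -5, 6, 3, -4, 4]
Stage 3 (DELAY): [0, 7, -5, 6, 3, -4] = [0, 7, -5, 6, 3, -4] -> [0, 7, -5, 6, 3, -4]
Stage 4 (CLIP -5 9): clip(0,-5,9)=0, clip(7,-5,9)=7, clip(-5,-5,9)=-5, clip(6,-5,9)=6, clip(3,-5,9)=3, clip(-4,-5,9)=-4 -> [0, 7, -5, 6, 3, -4]
Stage 5 (CLIP -3 2): clip(0,-3,2)=0, clip(7,-3,2)=2, clip(-5,-3,2)=-3, clip(6,-3,2)=2, clip(3,-3,2)=2, clip(-4,-3,2)=-3 -> [0, 2, -3, 2, 2, -3]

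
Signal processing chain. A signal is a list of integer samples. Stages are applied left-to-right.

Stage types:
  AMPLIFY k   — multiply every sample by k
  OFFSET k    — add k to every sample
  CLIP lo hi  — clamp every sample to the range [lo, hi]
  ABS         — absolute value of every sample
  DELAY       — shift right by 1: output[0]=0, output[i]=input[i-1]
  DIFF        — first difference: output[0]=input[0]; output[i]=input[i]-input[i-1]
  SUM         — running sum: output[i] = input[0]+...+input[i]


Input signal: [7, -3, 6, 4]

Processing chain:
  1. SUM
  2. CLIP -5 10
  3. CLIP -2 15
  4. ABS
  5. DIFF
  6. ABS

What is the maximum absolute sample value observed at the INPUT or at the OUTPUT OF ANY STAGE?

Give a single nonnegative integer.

Answer: 14

Derivation:
Input: [7, -3, 6, 4] (max |s|=7)
Stage 1 (SUM): sum[0..0]=7, sum[0..1]=4, sum[0..2]=10, sum[0..3]=14 -> [7, 4, 10, 14] (max |s|=14)
Stage 2 (CLIP -5 10): clip(7,-5,10)=7, clip(4,-5,10)=4, clip(10,-5,10)=10, clip(14,-5,10)=10 -> [7, 4, 10, 10] (max |s|=10)
Stage 3 (CLIP -2 15): clip(7,-2,15)=7, clip(4,-2,15)=4, clip(10,-2,15)=10, clip(10,-2,15)=10 -> [7, 4, 10, 10] (max |s|=10)
Stage 4 (ABS): |7|=7, |4|=4, |10|=10, |10|=10 -> [7, 4, 10, 10] (max |s|=10)
Stage 5 (DIFF): s[0]=7, 4-7=-3, 10-4=6, 10-10=0 -> [7, -3, 6, 0] (max |s|=7)
Stage 6 (ABS): |7|=7, |-3|=3, |6|=6, |0|=0 -> [7, 3, 6, 0] (max |s|=7)
Overall max amplitude: 14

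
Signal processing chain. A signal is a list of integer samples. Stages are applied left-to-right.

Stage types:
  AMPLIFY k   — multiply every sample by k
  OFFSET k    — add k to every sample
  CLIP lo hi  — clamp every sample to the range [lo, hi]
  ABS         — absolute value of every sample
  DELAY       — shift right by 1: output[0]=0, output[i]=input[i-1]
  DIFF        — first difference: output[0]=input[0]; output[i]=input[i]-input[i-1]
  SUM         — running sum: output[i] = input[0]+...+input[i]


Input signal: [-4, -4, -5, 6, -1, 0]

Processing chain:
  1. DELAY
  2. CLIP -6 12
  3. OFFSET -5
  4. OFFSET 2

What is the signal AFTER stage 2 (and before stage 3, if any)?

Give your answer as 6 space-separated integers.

Answer: 0 -4 -4 -5 6 -1

Derivation:
Input: [-4, -4, -5, 6, -1, 0]
Stage 1 (DELAY): [0, -4, -4, -5, 6, -1] = [0, -4, -4, -5, 6, -1] -> [0, -4, -4, -5, 6, -1]
Stage 2 (CLIP -6 12): clip(0,-6,12)=0, clip(-4,-6,12)=-4, clip(-4,-6,12)=-4, clip(-5,-6,12)=-5, clip(6,-6,12)=6, clip(-1,-6,12)=-1 -> [0, -4, -4, -5, 6, -1]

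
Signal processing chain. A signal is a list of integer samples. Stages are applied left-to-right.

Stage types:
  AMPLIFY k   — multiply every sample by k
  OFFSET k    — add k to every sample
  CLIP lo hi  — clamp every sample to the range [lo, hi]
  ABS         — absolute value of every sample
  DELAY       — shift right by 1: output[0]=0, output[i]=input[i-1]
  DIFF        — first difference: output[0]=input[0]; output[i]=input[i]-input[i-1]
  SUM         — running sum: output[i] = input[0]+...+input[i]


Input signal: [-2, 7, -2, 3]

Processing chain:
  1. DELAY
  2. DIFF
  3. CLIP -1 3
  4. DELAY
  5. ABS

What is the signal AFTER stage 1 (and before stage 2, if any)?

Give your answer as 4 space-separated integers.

Input: [-2, 7, -2, 3]
Stage 1 (DELAY): [0, -2, 7, -2] = [0, -2, 7, -2] -> [0, -2, 7, -2]

Answer: 0 -2 7 -2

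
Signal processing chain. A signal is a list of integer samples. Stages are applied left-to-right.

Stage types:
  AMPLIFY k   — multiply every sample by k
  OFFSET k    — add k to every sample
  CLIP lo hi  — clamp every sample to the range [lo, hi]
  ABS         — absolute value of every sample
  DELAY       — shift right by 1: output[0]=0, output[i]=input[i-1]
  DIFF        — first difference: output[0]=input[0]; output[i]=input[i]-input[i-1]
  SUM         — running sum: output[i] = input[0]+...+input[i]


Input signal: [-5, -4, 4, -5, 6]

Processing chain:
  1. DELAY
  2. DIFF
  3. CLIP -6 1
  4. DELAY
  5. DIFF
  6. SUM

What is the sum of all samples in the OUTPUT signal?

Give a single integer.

Answer: -3

Derivation:
Input: [-5, -4, 4, -5, 6]
Stage 1 (DELAY): [0, -5, -4, 4, -5] = [0, -5, -4, 4, -5] -> [0, -5, -4, 4, -5]
Stage 2 (DIFF): s[0]=0, -5-0=-5, -4--5=1, 4--4=8, -5-4=-9 -> [0, -5, 1, 8, -9]
Stage 3 (CLIP -6 1): clip(0,-6,1)=0, clip(-5,-6,1)=-5, clip(1,-6,1)=1, clip(8,-6,1)=1, clip(-9,-6,1)=-6 -> [0, -5, 1, 1, -6]
Stage 4 (DELAY): [0, 0, -5, 1, 1] = [0, 0, -5, 1, 1] -> [0, 0, -5, 1, 1]
Stage 5 (DIFF): s[0]=0, 0-0=0, -5-0=-5, 1--5=6, 1-1=0 -> [0, 0, -5, 6, 0]
Stage 6 (SUM): sum[0..0]=0, sum[0..1]=0, sum[0..2]=-5, sum[0..3]=1, sum[0..4]=1 -> [0, 0, -5, 1, 1]
Output sum: -3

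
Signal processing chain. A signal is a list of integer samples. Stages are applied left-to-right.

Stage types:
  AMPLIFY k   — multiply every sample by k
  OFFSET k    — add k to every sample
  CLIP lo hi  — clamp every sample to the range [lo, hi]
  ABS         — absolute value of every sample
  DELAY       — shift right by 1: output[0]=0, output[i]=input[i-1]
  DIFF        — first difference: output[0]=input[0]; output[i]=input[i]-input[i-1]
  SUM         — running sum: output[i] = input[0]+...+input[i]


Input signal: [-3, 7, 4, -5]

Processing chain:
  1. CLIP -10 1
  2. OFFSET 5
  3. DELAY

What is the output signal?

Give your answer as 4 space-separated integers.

Answer: 0 2 6 6

Derivation:
Input: [-3, 7, 4, -5]
Stage 1 (CLIP -10 1): clip(-3,-10,1)=-3, clip(7,-10,1)=1, clip(4,-10,1)=1, clip(-5,-10,1)=-5 -> [-3, 1, 1, -5]
Stage 2 (OFFSET 5): -3+5=2, 1+5=6, 1+5=6, -5+5=0 -> [2, 6, 6, 0]
Stage 3 (DELAY): [0, 2, 6, 6] = [0, 2, 6, 6] -> [0, 2, 6, 6]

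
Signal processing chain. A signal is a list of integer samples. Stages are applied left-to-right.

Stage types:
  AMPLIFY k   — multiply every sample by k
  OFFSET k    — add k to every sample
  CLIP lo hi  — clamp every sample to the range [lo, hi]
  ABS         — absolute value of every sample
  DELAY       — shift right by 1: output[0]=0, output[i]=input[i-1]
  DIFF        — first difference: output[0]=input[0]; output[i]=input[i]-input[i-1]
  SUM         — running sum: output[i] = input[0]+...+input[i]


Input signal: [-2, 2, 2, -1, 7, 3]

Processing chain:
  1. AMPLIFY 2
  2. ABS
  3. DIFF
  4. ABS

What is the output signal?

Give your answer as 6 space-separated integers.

Answer: 4 0 0 2 12 8

Derivation:
Input: [-2, 2, 2, -1, 7, 3]
Stage 1 (AMPLIFY 2): -2*2=-4, 2*2=4, 2*2=4, -1*2=-2, 7*2=14, 3*2=6 -> [-4, 4, 4, -2, 14, 6]
Stage 2 (ABS): |-4|=4, |4|=4, |4|=4, |-2|=2, |14|=14, |6|=6 -> [4, 4, 4, 2, 14, 6]
Stage 3 (DIFF): s[0]=4, 4-4=0, 4-4=0, 2-4=-2, 14-2=12, 6-14=-8 -> [4, 0, 0, -2, 12, -8]
Stage 4 (ABS): |4|=4, |0|=0, |0|=0, |-2|=2, |12|=12, |-8|=8 -> [4, 0, 0, 2, 12, 8]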